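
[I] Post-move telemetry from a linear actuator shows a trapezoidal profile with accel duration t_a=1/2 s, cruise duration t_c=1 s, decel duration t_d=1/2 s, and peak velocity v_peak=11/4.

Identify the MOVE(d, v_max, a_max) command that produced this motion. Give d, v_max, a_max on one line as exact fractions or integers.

d=33/8 v_max=11/4 a_max=11/2

a_max = (11/4)/(1/2) = 11/2
d_a = ½·11/4·1/2 = 11/16; d_c = 11/4·1 = 11/4
d = 2·11/16 + 11/4 = 33/8
t_c = 1 > 0 → v_max = v_peak = 11/4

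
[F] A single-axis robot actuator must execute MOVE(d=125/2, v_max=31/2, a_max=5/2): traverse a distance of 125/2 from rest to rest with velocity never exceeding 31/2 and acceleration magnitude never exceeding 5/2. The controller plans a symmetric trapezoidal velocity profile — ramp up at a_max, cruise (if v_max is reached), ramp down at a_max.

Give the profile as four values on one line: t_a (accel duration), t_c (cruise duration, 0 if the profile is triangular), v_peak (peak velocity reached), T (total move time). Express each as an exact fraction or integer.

t_a=5 t_c=0 v_peak=25/2 T=10

v_max²/a_max = (31/2)²/(5/2) = 961/10
125/2 < 961/10 so t_c = 0
v_peak = √(125/2·5/2) = √(625/4) = 25/2
t_a = (25/2)/(5/2) = 5; t_c = 0
T = 2·5 = 10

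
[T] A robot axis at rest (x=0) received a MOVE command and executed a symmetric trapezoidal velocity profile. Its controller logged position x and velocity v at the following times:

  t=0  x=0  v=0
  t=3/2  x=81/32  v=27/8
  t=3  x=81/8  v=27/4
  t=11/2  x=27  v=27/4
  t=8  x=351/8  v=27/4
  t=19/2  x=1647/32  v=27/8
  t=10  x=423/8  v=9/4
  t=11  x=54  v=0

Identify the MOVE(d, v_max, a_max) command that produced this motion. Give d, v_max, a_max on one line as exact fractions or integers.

d=54 v_max=27/4 a_max=9/4

final state: t=11, x=54, v=0 → d = 54
a_max = (27/8−0)/(3/2−0) = 9/4
max v = 27/4 over t∈[3,8] → v_max = 27/4
check: 27/4·(3+5) = 54 ✓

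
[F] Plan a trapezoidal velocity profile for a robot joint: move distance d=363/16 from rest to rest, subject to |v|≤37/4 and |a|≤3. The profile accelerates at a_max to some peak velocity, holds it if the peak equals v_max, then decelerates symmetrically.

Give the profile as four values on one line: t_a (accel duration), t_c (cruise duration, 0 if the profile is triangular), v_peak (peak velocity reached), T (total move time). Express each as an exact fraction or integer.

t_a=11/4 t_c=0 v_peak=33/4 T=11/2

(v_max)²/a_max = (37/4)²/3 = 1369/48
363/16 < 1369/48 so t_c = 0
v_peak = √(363/16·3) = √(1089/16) = 33/4
t_a = (33/4)/3 = 11/4; t_c = 0
T = 2·11/4 = 11/2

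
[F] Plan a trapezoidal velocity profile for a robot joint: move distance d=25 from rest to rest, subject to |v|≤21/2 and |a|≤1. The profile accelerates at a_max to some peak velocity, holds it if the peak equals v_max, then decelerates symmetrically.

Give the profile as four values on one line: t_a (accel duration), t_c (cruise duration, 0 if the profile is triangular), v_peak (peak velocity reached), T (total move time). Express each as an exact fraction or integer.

t_a=5 t_c=0 v_peak=5 T=10

vₘ²/aₘ = (21/2)²/1 = 441/4
25 < 441/4 ⇒ no cruise
v_peak = √(25·1) = √25 = 5
t_a = 5/1 = 5; t_c = 0
T = 2·5 = 10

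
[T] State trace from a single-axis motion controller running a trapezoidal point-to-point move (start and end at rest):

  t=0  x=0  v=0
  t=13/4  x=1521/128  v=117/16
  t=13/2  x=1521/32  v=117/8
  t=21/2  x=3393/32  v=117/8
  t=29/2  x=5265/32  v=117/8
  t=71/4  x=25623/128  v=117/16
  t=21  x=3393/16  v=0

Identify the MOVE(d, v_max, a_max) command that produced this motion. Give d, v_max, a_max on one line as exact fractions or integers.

final state: t=21, x=3393/16, v=0 → d = 3393/16
a_max = (117/16−0)/(13/4−0) = 9/4
max v = 117/8 over t∈[13/2,29/2] → v_max = 117/8
check: 117/8·(13/2+8) = 3393/16 ✓

d=3393/16 v_max=117/8 a_max=9/4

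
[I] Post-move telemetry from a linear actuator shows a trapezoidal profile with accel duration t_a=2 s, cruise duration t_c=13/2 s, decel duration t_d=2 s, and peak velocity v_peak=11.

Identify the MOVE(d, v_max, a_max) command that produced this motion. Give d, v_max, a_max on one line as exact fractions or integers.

a_max = 11/2
d_a = ½·11·2 = 11; d_c = 11·13/2 = 143/2
d = 2·11 + 143/2 = 187/2
t_c = 13/2 > 0 ⇒ limit active, v_max = 11

d=187/2 v_max=11 a_max=11/2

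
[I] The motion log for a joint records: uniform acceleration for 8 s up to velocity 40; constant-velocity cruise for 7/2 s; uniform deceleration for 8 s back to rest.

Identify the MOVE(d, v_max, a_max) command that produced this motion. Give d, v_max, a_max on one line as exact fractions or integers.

a_max = 40/8 = 5
d_a = ½·40·8 = 160; d_c = 40·7/2 = 140
d = 2·160 + 140 = 460
t_c = 7/2 > 0 so v_max = 40

d=460 v_max=40 a_max=5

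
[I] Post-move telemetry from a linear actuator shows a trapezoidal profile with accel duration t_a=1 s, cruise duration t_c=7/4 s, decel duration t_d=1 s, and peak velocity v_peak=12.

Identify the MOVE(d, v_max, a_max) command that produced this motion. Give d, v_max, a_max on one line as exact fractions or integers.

d=33 v_max=12 a_max=12

a_max = 12/1 = 12
d_a = ½·12·1 = 6; d_c = 12·7/4 = 21
d = 2·6 + 21 = 33
t_c = 7/4 > 0 → v_max = v_peak = 12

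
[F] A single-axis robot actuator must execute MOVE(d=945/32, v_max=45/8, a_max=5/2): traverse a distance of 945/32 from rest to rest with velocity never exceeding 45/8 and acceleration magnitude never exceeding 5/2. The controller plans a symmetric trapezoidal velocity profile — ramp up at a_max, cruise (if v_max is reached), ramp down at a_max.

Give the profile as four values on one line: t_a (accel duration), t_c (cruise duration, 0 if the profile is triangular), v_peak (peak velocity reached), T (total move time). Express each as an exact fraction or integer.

v_max²/a_max = (45/8)²/(5/2) = 405/32
945/32 ≥ 405/32 ⇒ cruise phase
t_a = (45/8)/(5/2) = 9/4; v_peak = 45/8
d_cruise = 945/32 − 405/32 = 135/8; t_c = (135/8)/(45/8) = 3
T = 2·9/4 + 3 = 15/2

t_a=9/4 t_c=3 v_peak=45/8 T=15/2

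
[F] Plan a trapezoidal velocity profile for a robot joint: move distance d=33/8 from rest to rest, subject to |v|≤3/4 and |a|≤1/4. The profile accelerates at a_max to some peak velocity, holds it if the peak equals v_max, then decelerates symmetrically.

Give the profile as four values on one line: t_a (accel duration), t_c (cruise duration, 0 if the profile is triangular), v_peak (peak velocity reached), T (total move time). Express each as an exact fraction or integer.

t_a=3 t_c=5/2 v_peak=3/4 T=17/2

vₘ²/aₘ = (3/4)²/(1/4) = 9/4
33/8 ≥ 9/4 ⇒ cruise phase
t_a = (3/4)/(1/4) = 3; v_peak = 3/4
d_cruise = 33/8 − 9/4 = 15/8; t_c = (15/8)/(3/4) = 5/2
T = 2·3 + 5/2 = 17/2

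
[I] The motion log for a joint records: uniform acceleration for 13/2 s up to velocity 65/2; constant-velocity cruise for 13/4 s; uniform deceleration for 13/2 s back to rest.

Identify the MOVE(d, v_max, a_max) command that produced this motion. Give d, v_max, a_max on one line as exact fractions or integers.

d=2535/8 v_max=65/2 a_max=5

a_max = (65/2)/(13/2) = 5
d_a = ½·65/2·13/2 = 845/8; d_c = 65/2·13/4 = 845/8
d = 2·845/8 + 845/8 = 2535/8
t_c = 13/4 > 0 so v_max = 65/2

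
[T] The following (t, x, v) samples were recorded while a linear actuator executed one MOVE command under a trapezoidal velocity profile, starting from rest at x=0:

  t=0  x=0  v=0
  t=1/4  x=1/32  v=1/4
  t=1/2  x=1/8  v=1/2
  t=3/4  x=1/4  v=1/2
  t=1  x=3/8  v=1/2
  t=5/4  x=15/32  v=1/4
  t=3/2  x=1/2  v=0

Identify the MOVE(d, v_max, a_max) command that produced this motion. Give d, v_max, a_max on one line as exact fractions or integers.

d=1/2 v_max=1/2 a_max=1

final state: t=3/2, x=1/2, v=0 → d = 1/2
a_max = (1/4−0)/(1/4−0) = 1
max v = 1/2 over t∈[1/2,1] → v_max = 1/2
check: 1/2·(1/2+1/2) = 1/2 ✓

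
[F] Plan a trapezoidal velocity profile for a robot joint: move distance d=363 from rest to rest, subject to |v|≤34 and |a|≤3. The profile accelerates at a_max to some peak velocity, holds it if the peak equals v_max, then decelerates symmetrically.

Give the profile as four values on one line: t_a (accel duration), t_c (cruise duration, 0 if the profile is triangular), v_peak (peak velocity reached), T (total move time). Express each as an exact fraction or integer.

v_max²/a_max = 34²/3 = 1156/3
363 < 1156/3 so t_c = 0
v_peak = √(363·3) = √1089 = 33
t_a = 33/3 = 11; t_c = 0
T = 2·11 = 22

t_a=11 t_c=0 v_peak=33 T=22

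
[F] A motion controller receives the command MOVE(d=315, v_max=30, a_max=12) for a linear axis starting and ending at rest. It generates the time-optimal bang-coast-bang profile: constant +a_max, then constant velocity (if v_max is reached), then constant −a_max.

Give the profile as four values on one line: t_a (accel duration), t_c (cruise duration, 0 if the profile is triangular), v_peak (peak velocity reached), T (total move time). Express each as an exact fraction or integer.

t_a=5/2 t_c=8 v_peak=30 T=13

(v_max)²/a_max = 30²/12 = 75
315 ≥ 75 so v_max reached
t_a = 30/12 = 5/2; v_peak = 30
d_cruise = 315 − 75 = 240; t_c = 240/30 = 8
T = 2·5/2 + 8 = 13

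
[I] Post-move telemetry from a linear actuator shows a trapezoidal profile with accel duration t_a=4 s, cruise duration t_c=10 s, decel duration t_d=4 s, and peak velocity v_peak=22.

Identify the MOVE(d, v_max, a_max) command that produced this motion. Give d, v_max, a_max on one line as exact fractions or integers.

d=308 v_max=22 a_max=11/2

a_max = 22/4 = 11/2
d_a = ½·22·4 = 44; d_c = 22·10 = 220
d = 2·44 + 220 = 308
t_c = 10 > 0 → v_max = v_peak = 22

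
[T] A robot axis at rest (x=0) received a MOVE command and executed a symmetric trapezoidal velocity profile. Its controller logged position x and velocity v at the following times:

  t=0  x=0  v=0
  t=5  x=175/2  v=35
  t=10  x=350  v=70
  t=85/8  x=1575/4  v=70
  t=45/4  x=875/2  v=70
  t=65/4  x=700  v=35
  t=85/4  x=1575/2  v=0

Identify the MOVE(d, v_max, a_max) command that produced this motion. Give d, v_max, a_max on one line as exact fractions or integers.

d=1575/2 v_max=70 a_max=7

final state: t=85/4, x=1575/2, v=0 → d = 1575/2
a_max = (35−0)/(5−0) = 7
max v = 70 over t∈[10,45/4] → v_max = 70
check: 70·(10+5/4) = 1575/2 ✓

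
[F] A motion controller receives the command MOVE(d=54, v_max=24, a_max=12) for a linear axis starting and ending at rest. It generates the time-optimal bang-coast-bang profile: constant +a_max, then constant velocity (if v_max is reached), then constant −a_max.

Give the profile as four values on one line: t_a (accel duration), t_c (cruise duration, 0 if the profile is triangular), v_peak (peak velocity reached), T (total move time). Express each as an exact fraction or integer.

t_a=2 t_c=1/4 v_peak=24 T=17/4

v_max²/a_max = 24²/12 = 48
54 ≥ 48 ⇒ cruise phase
t_a = 24/12 = 2; v_peak = 24
d_cruise = 54 − 48 = 6; t_c = 6/24 = 1/4
T = 2·2 + 1/4 = 17/4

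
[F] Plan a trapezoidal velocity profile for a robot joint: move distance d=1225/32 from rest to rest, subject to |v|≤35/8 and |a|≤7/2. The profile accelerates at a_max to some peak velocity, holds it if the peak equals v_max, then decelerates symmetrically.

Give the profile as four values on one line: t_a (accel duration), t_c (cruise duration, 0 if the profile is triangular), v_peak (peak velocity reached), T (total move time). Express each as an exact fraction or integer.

t_a=5/4 t_c=15/2 v_peak=35/8 T=10

vₘ²/aₘ = (35/8)²/(7/2) = 175/32
1225/32 ≥ 175/32 so v_max reached
t_a = (35/8)/(7/2) = 5/4; v_peak = 35/8
d_cruise = 1225/32 − 175/32 = 525/16; t_c = (525/16)/(35/8) = 15/2
T = 2·5/4 + 15/2 = 10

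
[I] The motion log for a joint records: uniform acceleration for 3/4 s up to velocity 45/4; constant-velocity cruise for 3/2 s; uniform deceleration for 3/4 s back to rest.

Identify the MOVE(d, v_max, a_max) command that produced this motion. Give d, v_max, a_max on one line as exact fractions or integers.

a_max = (45/4)/(3/4) = 15
d_a = ½·45/4·3/4 = 135/32; d_c = 45/4·3/2 = 135/8
d = 2·135/32 + 135/8 = 405/16
t_c = 3/2 > 0 ⇒ limit active, v_max = 45/4

d=405/16 v_max=45/4 a_max=15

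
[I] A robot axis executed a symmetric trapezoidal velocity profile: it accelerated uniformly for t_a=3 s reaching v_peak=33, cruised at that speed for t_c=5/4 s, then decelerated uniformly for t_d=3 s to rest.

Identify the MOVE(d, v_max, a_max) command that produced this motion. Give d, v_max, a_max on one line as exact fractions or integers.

a_max = 33/3 = 11
d_a = ½·33·3 = 99/2; d_c = 33·5/4 = 165/4
d = 2·99/2 + 165/4 = 561/4
t_c = 5/4 > 0 → v_max = v_peak = 33

d=561/4 v_max=33 a_max=11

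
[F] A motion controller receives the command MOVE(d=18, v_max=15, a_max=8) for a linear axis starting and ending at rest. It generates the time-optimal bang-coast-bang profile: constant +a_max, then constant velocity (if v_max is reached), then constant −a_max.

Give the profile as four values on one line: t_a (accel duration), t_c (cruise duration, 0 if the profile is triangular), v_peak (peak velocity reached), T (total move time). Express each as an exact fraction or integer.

t_a=3/2 t_c=0 v_peak=12 T=3

vₘ²/aₘ = 15²/8 = 225/8
18 < 225/8 → triangular
v_peak = √(18·8) = √144 = 12
t_a = 12/8 = 3/2; t_c = 0
T = 2·3/2 = 3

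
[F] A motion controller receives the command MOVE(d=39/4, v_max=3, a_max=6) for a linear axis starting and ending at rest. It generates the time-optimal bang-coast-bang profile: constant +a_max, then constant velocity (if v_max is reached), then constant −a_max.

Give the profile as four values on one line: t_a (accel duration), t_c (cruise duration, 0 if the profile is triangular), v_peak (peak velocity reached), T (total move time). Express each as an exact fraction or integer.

v_max²/a_max = 3²/6 = 3/2
39/4 ≥ 3/2 ⇒ cruise phase
t_a = 3/6 = 1/2; v_peak = 3
d_cruise = 39/4 − 3/2 = 33/4; t_c = (33/4)/3 = 11/4
T = 2·1/2 + 11/4 = 15/4

t_a=1/2 t_c=11/4 v_peak=3 T=15/4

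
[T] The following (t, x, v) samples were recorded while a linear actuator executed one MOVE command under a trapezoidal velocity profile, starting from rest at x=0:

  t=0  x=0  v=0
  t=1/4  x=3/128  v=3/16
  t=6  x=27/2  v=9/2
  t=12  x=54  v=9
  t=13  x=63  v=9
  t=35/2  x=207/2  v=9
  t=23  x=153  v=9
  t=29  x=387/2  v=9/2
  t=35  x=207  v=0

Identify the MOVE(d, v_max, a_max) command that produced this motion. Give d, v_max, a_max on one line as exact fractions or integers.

final state: t=35, x=207, v=0 → d = 207
a_max = (3/16−0)/(1/4−0) = 3/4
max v = 9 over t∈[12,23] → v_max = 9
check: 9·(12+11) = 207 ✓

d=207 v_max=9 a_max=3/4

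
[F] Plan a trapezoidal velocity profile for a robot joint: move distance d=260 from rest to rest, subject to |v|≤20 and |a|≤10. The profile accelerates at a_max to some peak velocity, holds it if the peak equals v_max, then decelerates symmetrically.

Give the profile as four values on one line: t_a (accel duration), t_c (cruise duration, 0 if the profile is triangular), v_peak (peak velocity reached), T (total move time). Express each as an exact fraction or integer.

vₘ²/aₘ = 20²/10 = 40
260 ≥ 40 so v_max reached
t_a = 20/10 = 2; v_peak = 20
d_cruise = 260 − 40 = 220; t_c = 220/20 = 11
T = 2·2 + 11 = 15

t_a=2 t_c=11 v_peak=20 T=15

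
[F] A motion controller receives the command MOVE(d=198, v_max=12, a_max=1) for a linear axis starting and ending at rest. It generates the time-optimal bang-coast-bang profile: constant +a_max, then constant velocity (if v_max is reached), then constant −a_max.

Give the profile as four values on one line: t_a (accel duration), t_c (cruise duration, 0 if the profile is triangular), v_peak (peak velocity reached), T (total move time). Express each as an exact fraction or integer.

(v_max)²/a_max = 12²/1 = 144
198 ≥ 144 → trapezoidal
t_a = 12/1 = 12; v_peak = 12
d_cruise = 198 − 144 = 54; t_c = 54/12 = 9/2
T = 2·12 + 9/2 = 57/2

t_a=12 t_c=9/2 v_peak=12 T=57/2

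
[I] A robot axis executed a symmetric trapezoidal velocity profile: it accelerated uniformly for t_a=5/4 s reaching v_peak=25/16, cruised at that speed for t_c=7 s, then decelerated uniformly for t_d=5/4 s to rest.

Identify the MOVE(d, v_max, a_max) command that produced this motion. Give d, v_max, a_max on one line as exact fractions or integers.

d=825/64 v_max=25/16 a_max=5/4

a_max = (25/16)/(5/4) = 5/4
d_a = ½·25/16·5/4 = 125/128; d_c = 25/16·7 = 175/16
d = 2·125/128 + 175/16 = 825/64
t_c = 7 > 0 → v_max = v_peak = 25/16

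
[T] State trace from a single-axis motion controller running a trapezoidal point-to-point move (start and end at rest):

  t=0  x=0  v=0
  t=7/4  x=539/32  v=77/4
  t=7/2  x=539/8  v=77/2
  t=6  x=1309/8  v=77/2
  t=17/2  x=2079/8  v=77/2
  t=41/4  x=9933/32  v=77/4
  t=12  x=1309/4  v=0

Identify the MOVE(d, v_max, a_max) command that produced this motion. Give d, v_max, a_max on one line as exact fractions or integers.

d=1309/4 v_max=77/2 a_max=11

final state: t=12, x=1309/4, v=0 → d = 1309/4
a_max = (77/4−0)/(7/4−0) = 11
max v = 77/2 over t∈[7/2,17/2] → v_max = 77/2
check: 77/2·(7/2+5) = 1309/4 ✓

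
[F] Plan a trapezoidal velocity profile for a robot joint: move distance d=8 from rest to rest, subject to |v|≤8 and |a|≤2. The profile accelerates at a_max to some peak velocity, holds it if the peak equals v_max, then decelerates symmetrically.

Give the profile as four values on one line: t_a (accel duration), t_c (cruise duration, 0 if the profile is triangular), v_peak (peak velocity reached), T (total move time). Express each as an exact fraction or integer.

t_a=2 t_c=0 v_peak=4 T=4

(v_max)²/a_max = 8²/2 = 32
8 < 32 ⇒ no cruise
v_peak = √(8·2) = √16 = 4
t_a = 4/2 = 2; t_c = 0
T = 2·2 = 4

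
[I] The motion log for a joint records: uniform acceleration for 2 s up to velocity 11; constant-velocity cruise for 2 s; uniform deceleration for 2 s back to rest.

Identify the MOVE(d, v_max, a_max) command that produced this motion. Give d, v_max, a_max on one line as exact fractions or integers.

a_max = 11/2
d_a = ½·11·2 = 11; d_c = 11·2 = 22
d = 2·11 + 22 = 44
t_c = 2 > 0 so v_max = 11

d=44 v_max=11 a_max=11/2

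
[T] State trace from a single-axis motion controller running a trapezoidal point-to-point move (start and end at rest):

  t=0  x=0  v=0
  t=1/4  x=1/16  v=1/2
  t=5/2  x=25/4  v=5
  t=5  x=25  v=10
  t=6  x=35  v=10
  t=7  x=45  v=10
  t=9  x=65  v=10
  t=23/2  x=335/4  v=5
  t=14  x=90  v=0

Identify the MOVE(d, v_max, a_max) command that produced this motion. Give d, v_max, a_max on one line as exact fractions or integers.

d=90 v_max=10 a_max=2

final state: t=14, x=90, v=0 → d = 90
a_max = (1/2−0)/(1/4−0) = 2
max v = 10 over t∈[5,9] → v_max = 10
check: 10·(5+4) = 90 ✓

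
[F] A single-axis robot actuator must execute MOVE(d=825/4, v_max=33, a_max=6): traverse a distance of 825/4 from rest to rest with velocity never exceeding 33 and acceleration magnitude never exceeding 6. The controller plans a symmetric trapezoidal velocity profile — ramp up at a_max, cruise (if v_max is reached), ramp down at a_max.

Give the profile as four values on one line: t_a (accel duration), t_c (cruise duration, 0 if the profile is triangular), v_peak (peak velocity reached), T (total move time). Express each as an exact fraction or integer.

(v_max)²/a_max = 33²/6 = 363/2
825/4 ≥ 363/2 ⇒ cruise phase
t_a = 33/6 = 11/2; v_peak = 33
d_cruise = 825/4 − 363/2 = 99/4; t_c = (99/4)/33 = 3/4
T = 2·11/2 + 3/4 = 47/4

t_a=11/2 t_c=3/4 v_peak=33 T=47/4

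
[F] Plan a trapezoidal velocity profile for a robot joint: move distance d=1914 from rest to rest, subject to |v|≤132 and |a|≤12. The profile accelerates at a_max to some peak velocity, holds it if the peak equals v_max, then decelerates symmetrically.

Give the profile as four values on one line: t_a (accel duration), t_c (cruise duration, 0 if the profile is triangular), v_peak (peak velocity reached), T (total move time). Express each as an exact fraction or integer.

(v_max)²/a_max = 132²/12 = 1452
1914 ≥ 1452 → trapezoidal
t_a = 132/12 = 11; v_peak = 132
d_cruise = 1914 − 1452 = 462; t_c = 462/132 = 7/2
T = 2·11 + 7/2 = 51/2

t_a=11 t_c=7/2 v_peak=132 T=51/2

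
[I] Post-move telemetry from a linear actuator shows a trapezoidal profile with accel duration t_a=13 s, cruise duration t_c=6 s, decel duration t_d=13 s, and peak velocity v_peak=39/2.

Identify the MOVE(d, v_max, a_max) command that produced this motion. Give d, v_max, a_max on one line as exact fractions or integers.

d=741/2 v_max=39/2 a_max=3/2

a_max = (39/2)/13 = 3/2
d_a = ½·39/2·13 = 507/4; d_c = 39/2·6 = 117
d = 2·507/4 + 117 = 741/2
t_c = 6 > 0 so v_max = 39/2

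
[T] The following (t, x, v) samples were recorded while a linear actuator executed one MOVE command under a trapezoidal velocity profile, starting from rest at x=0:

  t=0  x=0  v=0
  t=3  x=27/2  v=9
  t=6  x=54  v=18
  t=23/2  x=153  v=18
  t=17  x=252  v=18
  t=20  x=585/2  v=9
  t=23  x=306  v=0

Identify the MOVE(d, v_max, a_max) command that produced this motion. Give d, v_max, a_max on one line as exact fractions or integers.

final state: t=23, x=306, v=0 → d = 306
a_max = (9−0)/(3−0) = 3
max v = 18 over t∈[6,17] → v_max = 18
check: 18·(6+11) = 306 ✓

d=306 v_max=18 a_max=3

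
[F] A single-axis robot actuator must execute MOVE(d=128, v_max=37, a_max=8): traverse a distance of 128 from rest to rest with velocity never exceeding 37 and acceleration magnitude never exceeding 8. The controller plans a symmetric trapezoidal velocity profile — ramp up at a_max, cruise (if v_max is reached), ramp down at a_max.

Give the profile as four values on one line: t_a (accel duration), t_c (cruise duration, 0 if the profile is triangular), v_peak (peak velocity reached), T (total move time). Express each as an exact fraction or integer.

vₘ²/aₘ = 37²/8 = 1369/8
128 < 1369/8 ⇒ no cruise
v_peak = √(128·8) = √1024 = 32
t_a = 32/8 = 4; t_c = 0
T = 2·4 = 8

t_a=4 t_c=0 v_peak=32 T=8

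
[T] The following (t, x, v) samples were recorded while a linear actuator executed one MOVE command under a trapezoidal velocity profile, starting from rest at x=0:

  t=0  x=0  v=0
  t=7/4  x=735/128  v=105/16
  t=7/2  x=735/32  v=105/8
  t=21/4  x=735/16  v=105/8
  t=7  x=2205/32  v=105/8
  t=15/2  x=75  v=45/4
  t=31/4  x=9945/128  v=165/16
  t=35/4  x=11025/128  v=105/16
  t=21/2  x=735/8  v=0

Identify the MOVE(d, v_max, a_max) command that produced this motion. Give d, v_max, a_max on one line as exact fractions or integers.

d=735/8 v_max=105/8 a_max=15/4

final state: t=21/2, x=735/8, v=0 → d = 735/8
a_max = (105/16−0)/(7/4−0) = 15/4
max v = 105/8 over t∈[7/2,7] → v_max = 105/8
check: 105/8·(7/2+7/2) = 735/8 ✓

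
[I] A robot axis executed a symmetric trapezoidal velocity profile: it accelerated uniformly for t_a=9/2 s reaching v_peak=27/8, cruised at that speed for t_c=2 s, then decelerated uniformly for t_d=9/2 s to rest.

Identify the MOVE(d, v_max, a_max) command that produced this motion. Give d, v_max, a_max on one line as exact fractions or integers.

d=351/16 v_max=27/8 a_max=3/4

a_max = (27/8)/(9/2) = 3/4
d_a = ½·27/8·9/2 = 243/32; d_c = 27/8·2 = 27/4
d = 2·243/32 + 27/4 = 351/16
t_c = 2 > 0 → v_max = v_peak = 27/8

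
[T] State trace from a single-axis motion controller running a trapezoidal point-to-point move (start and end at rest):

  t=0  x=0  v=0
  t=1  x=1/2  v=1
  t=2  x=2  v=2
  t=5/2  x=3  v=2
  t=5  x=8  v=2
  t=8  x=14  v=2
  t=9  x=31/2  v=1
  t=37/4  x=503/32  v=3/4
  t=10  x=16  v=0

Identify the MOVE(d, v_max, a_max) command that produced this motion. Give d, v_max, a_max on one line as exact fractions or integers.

final state: t=10, x=16, v=0 → d = 16
a_max = (1−0)/(1−0) = 1
max v = 2 over t∈[2,8] → v_max = 2
check: 2·(2+6) = 16 ✓

d=16 v_max=2 a_max=1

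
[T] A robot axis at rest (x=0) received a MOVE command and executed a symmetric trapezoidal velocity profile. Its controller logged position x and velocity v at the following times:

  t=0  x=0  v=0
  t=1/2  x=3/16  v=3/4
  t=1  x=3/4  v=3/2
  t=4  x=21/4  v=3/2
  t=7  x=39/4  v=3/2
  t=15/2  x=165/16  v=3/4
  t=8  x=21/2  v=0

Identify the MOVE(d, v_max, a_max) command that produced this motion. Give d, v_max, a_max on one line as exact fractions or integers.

final state: t=8, x=21/2, v=0 → d = 21/2
a_max = (3/4−0)/(1/2−0) = 3/2
max v = 3/2 over t∈[1,7] → v_max = 3/2
check: 3/2·(1+6) = 21/2 ✓

d=21/2 v_max=3/2 a_max=3/2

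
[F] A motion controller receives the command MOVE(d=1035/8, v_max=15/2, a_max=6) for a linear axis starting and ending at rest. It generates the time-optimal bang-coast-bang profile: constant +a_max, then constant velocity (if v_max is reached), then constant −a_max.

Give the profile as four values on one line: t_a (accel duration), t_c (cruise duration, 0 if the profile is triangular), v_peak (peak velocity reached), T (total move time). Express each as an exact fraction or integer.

(v_max)²/a_max = (15/2)²/6 = 75/8
1035/8 ≥ 75/8 so v_max reached
t_a = (15/2)/6 = 5/4; v_peak = 15/2
d_cruise = 1035/8 − 75/8 = 120; t_c = 120/(15/2) = 16
T = 2·5/4 + 16 = 37/2

t_a=5/4 t_c=16 v_peak=15/2 T=37/2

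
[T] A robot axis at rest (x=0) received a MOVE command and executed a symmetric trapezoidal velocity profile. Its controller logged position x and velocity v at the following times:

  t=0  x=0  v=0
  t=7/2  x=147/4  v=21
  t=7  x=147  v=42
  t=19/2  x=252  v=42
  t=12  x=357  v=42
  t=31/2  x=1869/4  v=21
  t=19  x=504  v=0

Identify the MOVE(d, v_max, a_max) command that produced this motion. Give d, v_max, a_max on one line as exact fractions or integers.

final state: t=19, x=504, v=0 → d = 504
a_max = (21−0)/(7/2−0) = 6
max v = 42 over t∈[7,12] → v_max = 42
check: 42·(7+5) = 504 ✓

d=504 v_max=42 a_max=6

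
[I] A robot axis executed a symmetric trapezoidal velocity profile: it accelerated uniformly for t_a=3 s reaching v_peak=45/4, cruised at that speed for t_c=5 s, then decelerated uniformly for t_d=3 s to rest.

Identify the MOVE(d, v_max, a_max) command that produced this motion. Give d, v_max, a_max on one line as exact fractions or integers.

a_max = (45/4)/3 = 15/4
d_a = ½·45/4·3 = 135/8; d_c = 45/4·5 = 225/4
d = 2·135/8 + 225/4 = 90
t_c = 5 > 0 ⇒ limit active, v_max = 45/4

d=90 v_max=45/4 a_max=15/4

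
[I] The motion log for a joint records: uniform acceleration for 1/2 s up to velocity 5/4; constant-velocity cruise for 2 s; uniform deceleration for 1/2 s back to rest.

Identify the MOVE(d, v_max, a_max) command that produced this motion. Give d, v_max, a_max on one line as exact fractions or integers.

a_max = (5/4)/(1/2) = 5/2
d_a = ½·5/4·1/2 = 5/16; d_c = 5/4·2 = 5/2
d = 2·5/16 + 5/2 = 25/8
t_c = 2 > 0 so v_max = 5/4

d=25/8 v_max=5/4 a_max=5/2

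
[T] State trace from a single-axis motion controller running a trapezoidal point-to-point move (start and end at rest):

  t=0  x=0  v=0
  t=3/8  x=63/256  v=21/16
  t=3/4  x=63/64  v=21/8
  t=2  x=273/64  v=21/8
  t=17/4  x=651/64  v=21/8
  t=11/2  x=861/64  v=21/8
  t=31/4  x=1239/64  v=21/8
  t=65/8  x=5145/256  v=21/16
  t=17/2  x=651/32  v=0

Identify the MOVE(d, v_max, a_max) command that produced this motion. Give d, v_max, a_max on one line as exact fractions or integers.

d=651/32 v_max=21/8 a_max=7/2

final state: t=17/2, x=651/32, v=0 → d = 651/32
a_max = (21/16−0)/(3/8−0) = 7/2
max v = 21/8 over t∈[3/4,31/4] → v_max = 21/8
check: 21/8·(3/4+7) = 651/32 ✓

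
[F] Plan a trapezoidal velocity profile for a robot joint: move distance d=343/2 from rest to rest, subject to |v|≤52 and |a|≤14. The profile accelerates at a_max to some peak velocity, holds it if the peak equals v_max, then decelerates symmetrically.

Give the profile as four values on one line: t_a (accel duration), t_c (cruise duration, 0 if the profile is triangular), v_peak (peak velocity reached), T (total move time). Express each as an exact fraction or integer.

t_a=7/2 t_c=0 v_peak=49 T=7

(v_max)²/a_max = 52²/14 = 1352/7
343/2 < 1352/7 ⇒ no cruise
v_peak = √(343/2·14) = √2401 = 49
t_a = 49/14 = 7/2; t_c = 0
T = 2·7/2 = 7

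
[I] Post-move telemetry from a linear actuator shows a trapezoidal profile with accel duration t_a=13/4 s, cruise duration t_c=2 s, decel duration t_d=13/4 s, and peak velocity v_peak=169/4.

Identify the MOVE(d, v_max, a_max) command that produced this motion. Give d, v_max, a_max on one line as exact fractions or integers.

a_max = (169/4)/(13/4) = 13
d_a = ½·169/4·13/4 = 2197/32; d_c = 169/4·2 = 169/2
d = 2·2197/32 + 169/2 = 3549/16
t_c = 2 > 0 so v_max = 169/4

d=3549/16 v_max=169/4 a_max=13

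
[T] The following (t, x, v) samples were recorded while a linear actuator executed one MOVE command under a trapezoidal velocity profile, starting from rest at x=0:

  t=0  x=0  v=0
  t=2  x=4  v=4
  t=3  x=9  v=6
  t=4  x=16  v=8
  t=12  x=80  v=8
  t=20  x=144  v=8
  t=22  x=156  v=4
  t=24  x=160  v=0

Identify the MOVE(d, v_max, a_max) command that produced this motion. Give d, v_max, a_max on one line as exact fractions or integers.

d=160 v_max=8 a_max=2

final state: t=24, x=160, v=0 → d = 160
a_max = (4−0)/(2−0) = 2
max v = 8 over t∈[4,20] → v_max = 8
check: 8·(4+16) = 160 ✓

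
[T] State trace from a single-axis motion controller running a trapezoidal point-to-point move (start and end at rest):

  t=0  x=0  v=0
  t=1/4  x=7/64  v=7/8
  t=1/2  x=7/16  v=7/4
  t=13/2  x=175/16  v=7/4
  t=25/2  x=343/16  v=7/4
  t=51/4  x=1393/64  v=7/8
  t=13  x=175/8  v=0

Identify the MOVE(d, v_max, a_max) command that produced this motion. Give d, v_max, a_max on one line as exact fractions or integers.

d=175/8 v_max=7/4 a_max=7/2

final state: t=13, x=175/8, v=0 → d = 175/8
a_max = (7/8−0)/(1/4−0) = 7/2
max v = 7/4 over t∈[1/2,25/2] → v_max = 7/4
check: 7/4·(1/2+12) = 175/8 ✓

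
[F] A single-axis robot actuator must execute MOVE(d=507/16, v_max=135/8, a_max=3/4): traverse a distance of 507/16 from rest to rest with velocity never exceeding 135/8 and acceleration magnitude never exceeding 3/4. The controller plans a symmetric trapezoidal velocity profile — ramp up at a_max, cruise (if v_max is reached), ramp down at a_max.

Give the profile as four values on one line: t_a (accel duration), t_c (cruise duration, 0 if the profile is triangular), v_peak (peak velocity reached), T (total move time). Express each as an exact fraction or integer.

(v_max)²/a_max = (135/8)²/(3/4) = 6075/16
507/16 < 6075/16 → triangular
v_peak = √(507/16·3/4) = √(1521/64) = 39/8
t_a = (39/8)/(3/4) = 13/2; t_c = 0
T = 2·13/2 = 13

t_a=13/2 t_c=0 v_peak=39/8 T=13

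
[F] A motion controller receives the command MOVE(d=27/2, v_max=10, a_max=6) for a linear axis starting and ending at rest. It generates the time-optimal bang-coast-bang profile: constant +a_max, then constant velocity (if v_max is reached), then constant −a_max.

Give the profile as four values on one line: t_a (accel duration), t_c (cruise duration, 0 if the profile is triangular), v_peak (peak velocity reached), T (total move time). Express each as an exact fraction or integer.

vₘ²/aₘ = 10²/6 = 50/3
27/2 < 50/3 → triangular
v_peak = √(27/2·6) = √81 = 9
t_a = 9/6 = 3/2; t_c = 0
T = 2·3/2 = 3

t_a=3/2 t_c=0 v_peak=9 T=3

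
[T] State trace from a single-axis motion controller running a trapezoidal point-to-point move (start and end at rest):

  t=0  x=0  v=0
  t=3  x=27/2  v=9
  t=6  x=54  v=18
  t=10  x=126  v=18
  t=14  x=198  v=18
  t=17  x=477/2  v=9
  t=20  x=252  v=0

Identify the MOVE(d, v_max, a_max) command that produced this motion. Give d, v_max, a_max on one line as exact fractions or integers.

final state: t=20, x=252, v=0 → d = 252
a_max = (9−0)/(3−0) = 3
max v = 18 over t∈[6,14] → v_max = 18
check: 18·(6+8) = 252 ✓

d=252 v_max=18 a_max=3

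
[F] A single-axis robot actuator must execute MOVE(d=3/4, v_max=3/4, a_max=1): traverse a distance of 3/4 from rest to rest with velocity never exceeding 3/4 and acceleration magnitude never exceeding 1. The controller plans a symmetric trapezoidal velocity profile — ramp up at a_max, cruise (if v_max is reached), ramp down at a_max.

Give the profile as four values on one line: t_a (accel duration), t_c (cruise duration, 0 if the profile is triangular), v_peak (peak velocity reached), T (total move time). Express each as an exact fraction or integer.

t_a=3/4 t_c=1/4 v_peak=3/4 T=7/4

(v_max)²/a_max = (3/4)²/1 = 9/16
3/4 ≥ 9/16 → trapezoidal
t_a = (3/4)/1 = 3/4; v_peak = 3/4
d_cruise = 3/4 − 9/16 = 3/16; t_c = (3/16)/(3/4) = 1/4
T = 2·3/4 + 1/4 = 7/4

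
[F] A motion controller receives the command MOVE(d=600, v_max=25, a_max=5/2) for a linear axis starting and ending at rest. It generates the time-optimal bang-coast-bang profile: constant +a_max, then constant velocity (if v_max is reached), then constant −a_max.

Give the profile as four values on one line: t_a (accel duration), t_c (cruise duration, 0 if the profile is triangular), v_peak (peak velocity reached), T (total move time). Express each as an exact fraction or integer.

t_a=10 t_c=14 v_peak=25 T=34

vₘ²/aₘ = 25²/(5/2) = 250
600 ≥ 250 so v_max reached
t_a = 25/(5/2) = 10; v_peak = 25
d_cruise = 600 − 250 = 350; t_c = 350/25 = 14
T = 2·10 + 14 = 34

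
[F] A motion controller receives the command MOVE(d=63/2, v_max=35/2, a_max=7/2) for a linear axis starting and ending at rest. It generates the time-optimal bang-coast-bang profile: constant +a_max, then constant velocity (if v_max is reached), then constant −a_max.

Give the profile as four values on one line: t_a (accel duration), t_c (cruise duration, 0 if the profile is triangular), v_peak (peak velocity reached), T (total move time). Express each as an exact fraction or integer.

t_a=3 t_c=0 v_peak=21/2 T=6

v_max²/a_max = (35/2)²/(7/2) = 175/2
63/2 < 175/2 → triangular
v_peak = √(63/2·7/2) = √(441/4) = 21/2
t_a = (21/2)/(7/2) = 3; t_c = 0
T = 2·3 = 6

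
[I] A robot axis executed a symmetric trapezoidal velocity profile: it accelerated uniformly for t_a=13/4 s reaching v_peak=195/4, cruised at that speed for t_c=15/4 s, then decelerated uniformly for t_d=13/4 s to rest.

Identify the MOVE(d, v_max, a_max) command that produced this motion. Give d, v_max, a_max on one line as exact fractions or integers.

d=1365/4 v_max=195/4 a_max=15

a_max = (195/4)/(13/4) = 15
d_a = ½·195/4·13/4 = 2535/32; d_c = 195/4·15/4 = 2925/16
d = 2·2535/32 + 2925/16 = 1365/4
t_c = 15/4 > 0 ⇒ limit active, v_max = 195/4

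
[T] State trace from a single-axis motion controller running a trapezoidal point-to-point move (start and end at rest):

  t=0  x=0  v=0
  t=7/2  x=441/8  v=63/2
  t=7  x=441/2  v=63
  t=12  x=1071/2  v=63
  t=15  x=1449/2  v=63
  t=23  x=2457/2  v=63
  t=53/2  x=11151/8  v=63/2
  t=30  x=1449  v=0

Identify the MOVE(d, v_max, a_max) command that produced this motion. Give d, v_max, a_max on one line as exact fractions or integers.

d=1449 v_max=63 a_max=9

final state: t=30, x=1449, v=0 → d = 1449
a_max = (63/2−0)/(7/2−0) = 9
max v = 63 over t∈[7,23] → v_max = 63
check: 63·(7+16) = 1449 ✓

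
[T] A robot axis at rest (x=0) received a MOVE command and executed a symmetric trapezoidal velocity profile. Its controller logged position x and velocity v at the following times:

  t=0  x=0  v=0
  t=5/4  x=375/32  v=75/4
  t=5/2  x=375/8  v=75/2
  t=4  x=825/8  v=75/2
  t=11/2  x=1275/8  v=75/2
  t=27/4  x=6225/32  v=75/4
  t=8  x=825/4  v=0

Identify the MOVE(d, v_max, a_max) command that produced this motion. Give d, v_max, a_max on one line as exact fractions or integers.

d=825/4 v_max=75/2 a_max=15

final state: t=8, x=825/4, v=0 → d = 825/4
a_max = (75/4−0)/(5/4−0) = 15
max v = 75/2 over t∈[5/2,11/2] → v_max = 75/2
check: 75/2·(5/2+3) = 825/4 ✓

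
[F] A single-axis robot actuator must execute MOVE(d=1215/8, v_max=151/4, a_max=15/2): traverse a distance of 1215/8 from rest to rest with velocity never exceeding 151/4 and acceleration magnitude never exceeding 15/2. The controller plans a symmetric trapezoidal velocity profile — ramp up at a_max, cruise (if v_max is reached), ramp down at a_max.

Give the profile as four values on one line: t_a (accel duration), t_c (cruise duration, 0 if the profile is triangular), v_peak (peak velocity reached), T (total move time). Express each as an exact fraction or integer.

t_a=9/2 t_c=0 v_peak=135/4 T=9

vₘ²/aₘ = (151/4)²/(15/2) = 22801/120
1215/8 < 22801/120 ⇒ no cruise
v_peak = √(1215/8·15/2) = √(18225/16) = 135/4
t_a = (135/4)/(15/2) = 9/2; t_c = 0
T = 2·9/2 = 9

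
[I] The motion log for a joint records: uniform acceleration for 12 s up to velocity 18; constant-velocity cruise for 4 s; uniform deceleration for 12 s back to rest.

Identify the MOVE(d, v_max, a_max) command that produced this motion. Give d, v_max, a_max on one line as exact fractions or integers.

d=288 v_max=18 a_max=3/2

a_max = 18/12 = 3/2
d_a = ½·18·12 = 108; d_c = 18·4 = 72
d = 2·108 + 72 = 288
t_c = 4 > 0 ⇒ limit active, v_max = 18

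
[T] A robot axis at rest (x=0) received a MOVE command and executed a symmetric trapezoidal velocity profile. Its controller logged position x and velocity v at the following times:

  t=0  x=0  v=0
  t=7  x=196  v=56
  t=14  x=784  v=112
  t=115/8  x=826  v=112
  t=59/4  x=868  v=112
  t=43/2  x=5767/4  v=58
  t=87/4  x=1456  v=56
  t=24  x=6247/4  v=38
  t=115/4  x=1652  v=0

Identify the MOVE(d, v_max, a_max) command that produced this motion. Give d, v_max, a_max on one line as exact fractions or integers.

final state: t=115/4, x=1652, v=0 → d = 1652
a_max = (56−0)/(7−0) = 8
max v = 112 over t∈[14,59/4] → v_max = 112
check: 112·(14+3/4) = 1652 ✓

d=1652 v_max=112 a_max=8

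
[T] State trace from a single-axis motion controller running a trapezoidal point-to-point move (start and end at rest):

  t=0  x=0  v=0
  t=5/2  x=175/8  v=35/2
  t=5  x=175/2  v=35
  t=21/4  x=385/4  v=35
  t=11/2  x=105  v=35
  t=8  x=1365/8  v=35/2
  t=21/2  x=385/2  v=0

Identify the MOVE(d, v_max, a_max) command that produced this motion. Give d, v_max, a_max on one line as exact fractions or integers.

d=385/2 v_max=35 a_max=7

final state: t=21/2, x=385/2, v=0 → d = 385/2
a_max = (35/2−0)/(5/2−0) = 7
max v = 35 over t∈[5,11/2] → v_max = 35
check: 35·(5+1/2) = 385/2 ✓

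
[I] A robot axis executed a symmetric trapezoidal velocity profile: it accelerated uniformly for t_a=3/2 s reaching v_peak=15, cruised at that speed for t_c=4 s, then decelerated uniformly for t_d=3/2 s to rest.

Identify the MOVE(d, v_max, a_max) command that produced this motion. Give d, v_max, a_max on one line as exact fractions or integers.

a_max = 15/(3/2) = 10
d_a = ½·15·3/2 = 45/4; d_c = 15·4 = 60
d = 2·45/4 + 60 = 165/2
t_c = 4 > 0 so v_max = 15

d=165/2 v_max=15 a_max=10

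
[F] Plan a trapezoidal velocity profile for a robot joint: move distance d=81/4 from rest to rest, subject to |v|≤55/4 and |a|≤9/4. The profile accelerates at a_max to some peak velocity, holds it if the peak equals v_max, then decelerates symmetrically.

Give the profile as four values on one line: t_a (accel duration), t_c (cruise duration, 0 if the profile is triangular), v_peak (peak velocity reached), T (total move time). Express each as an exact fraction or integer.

v_max²/a_max = (55/4)²/(9/4) = 3025/36
81/4 < 3025/36 → triangular
v_peak = √(81/4·9/4) = √(729/16) = 27/4
t_a = (27/4)/(9/4) = 3; t_c = 0
T = 2·3 = 6

t_a=3 t_c=0 v_peak=27/4 T=6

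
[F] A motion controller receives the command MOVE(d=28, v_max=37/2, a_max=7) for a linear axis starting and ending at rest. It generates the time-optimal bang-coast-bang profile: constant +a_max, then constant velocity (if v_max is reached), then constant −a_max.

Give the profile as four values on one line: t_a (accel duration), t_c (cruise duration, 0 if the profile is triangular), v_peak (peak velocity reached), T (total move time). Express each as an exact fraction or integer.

t_a=2 t_c=0 v_peak=14 T=4

vₘ²/aₘ = (37/2)²/7 = 1369/28
28 < 1369/28 ⇒ no cruise
v_peak = √(28·7) = √196 = 14
t_a = 14/7 = 2; t_c = 0
T = 2·2 = 4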